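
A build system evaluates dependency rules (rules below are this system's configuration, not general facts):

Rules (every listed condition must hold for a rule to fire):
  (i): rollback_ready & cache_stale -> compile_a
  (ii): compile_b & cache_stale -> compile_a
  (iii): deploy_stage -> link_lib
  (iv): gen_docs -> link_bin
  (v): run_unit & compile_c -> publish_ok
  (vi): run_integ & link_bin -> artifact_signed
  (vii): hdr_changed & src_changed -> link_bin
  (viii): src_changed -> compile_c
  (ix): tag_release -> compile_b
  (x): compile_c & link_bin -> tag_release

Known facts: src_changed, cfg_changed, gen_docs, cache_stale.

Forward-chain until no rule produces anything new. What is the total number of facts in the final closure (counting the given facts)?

[1] (iv) [gen_docs -> link_bin]; (viii) [src_changed -> compile_c]. ⇒ new: link_bin, compile_c.
[2] (x) [compile_c & link_bin -> tag_release]. ⇒ new: tag_release.
[3] (ix) [tag_release -> compile_b]. ⇒ new: compile_b.
[4] (ii) [compile_b & cache_stale -> compile_a]. ⇒ new: compile_a.
Closure: {cache_stale, cfg_changed, compile_a, compile_b, compile_c, gen_docs, link_bin, src_changed, tag_release} — 9 facts.

9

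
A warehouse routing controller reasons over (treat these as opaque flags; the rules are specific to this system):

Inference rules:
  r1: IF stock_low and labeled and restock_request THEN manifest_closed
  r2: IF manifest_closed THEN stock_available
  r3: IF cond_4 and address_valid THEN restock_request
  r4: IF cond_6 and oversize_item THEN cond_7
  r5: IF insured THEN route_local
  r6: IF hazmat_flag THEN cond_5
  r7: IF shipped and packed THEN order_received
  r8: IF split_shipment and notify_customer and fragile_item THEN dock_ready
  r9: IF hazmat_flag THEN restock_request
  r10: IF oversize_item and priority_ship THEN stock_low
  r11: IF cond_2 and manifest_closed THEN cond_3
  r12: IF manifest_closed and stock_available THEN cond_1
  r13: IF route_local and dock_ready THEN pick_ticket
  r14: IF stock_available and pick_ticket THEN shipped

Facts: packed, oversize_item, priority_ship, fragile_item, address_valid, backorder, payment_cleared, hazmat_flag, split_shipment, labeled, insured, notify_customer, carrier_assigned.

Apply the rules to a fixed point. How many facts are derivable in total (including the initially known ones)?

Round 1: r5 [IF insured THEN route_local]; r6 [IF hazmat_flag THEN cond_5]; r8 [IF split_shipment and notify_customer and fragile_item THEN dock_ready]; r9 [IF hazmat_flag THEN restock_request]; r10 [IF oversize_item and priority_ship THEN stock_low]. Adds route_local, cond_5, dock_ready, restock_request, stock_low.
Round 2: r1 [IF stock_low and labeled and restock_request THEN manifest_closed]; r13 [IF route_local and dock_ready THEN pick_ticket]. Adds manifest_closed, pick_ticket.
Round 3: r2 [IF manifest_closed THEN stock_available]. Adds stock_available.
Round 4: r12 [IF manifest_closed and stock_available THEN cond_1]; r14 [IF stock_available and pick_ticket THEN shipped]. Adds cond_1, shipped.
Round 5: r7 [IF shipped and packed THEN order_received]. Adds order_received.
Closure: {address_valid, backorder, carrier_assigned, cond_1, cond_5, dock_ready, fragile_item, hazmat_flag, insured, labeled, manifest_closed, notify_customer, order_received, oversize_item, packed, payment_cleared, pick_ticket, priority_ship, restock_request, route_local, shipped, split_shipment, stock_available, stock_low} — 24 facts.

24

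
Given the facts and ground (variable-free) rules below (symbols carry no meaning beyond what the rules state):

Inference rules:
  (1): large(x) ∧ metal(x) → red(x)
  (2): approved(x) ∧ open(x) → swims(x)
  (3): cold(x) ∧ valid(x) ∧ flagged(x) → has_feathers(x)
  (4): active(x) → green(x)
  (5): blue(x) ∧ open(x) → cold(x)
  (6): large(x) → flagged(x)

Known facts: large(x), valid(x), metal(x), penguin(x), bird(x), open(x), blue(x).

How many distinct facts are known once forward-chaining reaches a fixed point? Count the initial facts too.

Round 1: (1) [large(x) ∧ metal(x) → red(x)]; (5) [blue(x) ∧ open(x) → cold(x)]; (6) [large(x) → flagged(x)]. Adds red(x), cold(x), flagged(x).
Round 2: (3) [cold(x) ∧ valid(x) ∧ flagged(x) → has_feathers(x)]. Adds has_feathers(x).
Closure: {bird(x), blue(x), cold(x), flagged(x), has_feathers(x), large(x), metal(x), open(x), penguin(x), red(x), valid(x)} — 11 facts.

11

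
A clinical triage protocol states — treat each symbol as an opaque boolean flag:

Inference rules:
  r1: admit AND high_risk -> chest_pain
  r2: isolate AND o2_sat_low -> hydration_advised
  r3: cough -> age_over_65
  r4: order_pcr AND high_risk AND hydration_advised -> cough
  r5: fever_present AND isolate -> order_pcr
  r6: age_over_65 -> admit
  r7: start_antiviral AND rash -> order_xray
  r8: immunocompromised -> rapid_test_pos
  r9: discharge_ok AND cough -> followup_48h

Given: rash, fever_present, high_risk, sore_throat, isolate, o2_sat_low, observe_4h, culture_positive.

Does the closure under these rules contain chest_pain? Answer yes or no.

yes

[1] r2 [isolate AND o2_sat_low -> hydration_advised]; r5 [fever_present AND isolate -> order_pcr]. ⇒ new: hydration_advised, order_pcr.
[2] r4 [order_pcr AND high_risk AND hydration_advised -> cough]. ⇒ new: cough.
[3] r3 [cough -> age_over_65]. ⇒ new: age_over_65.
[4] r6 [age_over_65 -> admit]. ⇒ new: admit.
[5] r1 [admit AND high_risk -> chest_pain]. ⇒ new: chest_pain.
chest_pain appears in round 5, so it is derivable.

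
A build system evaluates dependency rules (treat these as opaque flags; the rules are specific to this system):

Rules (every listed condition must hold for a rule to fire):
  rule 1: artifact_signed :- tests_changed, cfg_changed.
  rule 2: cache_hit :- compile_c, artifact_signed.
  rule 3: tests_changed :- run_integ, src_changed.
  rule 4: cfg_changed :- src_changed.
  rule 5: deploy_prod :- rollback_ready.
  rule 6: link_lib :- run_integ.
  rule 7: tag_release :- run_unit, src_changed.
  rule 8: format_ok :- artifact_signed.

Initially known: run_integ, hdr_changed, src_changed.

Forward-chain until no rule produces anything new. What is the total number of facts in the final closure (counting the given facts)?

Round 1: rule 3 [tests_changed :- run_integ, src_changed.]; rule 4 [cfg_changed :- src_changed.]; rule 6 [link_lib :- run_integ.]. Adds tests_changed, cfg_changed, link_lib.
Round 2: rule 1 [artifact_signed :- tests_changed, cfg_changed.]. Adds artifact_signed.
Round 3: rule 8 [format_ok :- artifact_signed.]. Adds format_ok.
Closure: {artifact_signed, cfg_changed, format_ok, hdr_changed, link_lib, run_integ, src_changed, tests_changed} — 8 facts.

8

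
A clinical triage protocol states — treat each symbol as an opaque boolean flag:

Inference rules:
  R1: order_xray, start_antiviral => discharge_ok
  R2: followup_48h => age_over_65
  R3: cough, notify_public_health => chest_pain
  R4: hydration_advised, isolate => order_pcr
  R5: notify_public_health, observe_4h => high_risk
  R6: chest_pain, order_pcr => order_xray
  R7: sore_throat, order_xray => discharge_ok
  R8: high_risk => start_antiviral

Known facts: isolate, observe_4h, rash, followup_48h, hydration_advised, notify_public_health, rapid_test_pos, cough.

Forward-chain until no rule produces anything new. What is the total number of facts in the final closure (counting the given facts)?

15

Round 1 fires R2, R3, R4, R5, giving age_over_65, chest_pain, order_pcr, high_risk.
Round 2 fires R6, R8, giving order_xray, start_antiviral.
Round 3 fires R1, giving discharge_ok.
Closure: {age_over_65, chest_pain, cough, discharge_ok, followup_48h, high_risk, hydration_advised, isolate, notify_public_health, observe_4h, order_pcr, order_xray, rapid_test_pos, rash, start_antiviral} — 15 facts.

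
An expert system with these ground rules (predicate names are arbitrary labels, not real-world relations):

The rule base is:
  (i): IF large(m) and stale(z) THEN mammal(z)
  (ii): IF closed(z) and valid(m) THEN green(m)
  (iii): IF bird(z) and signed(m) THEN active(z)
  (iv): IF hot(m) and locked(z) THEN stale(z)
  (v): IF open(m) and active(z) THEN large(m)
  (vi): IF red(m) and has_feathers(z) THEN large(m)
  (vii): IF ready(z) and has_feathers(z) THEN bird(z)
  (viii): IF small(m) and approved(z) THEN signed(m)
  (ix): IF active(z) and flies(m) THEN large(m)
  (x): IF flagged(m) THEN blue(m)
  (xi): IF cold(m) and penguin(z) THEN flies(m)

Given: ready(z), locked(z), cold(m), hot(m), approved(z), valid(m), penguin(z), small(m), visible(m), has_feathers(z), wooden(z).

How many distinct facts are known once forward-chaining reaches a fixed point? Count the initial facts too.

Round 1 — (iv), (vii), (viii), (xi), derive stale(z), bird(z), signed(m), flies(m).
Round 2 — (iii), derive active(z).
Round 3 — (ix), derive large(m).
Round 4 — (i), derive mammal(z).
Closure: {active(z), approved(z), bird(z), cold(m), flies(m), has_feathers(z), hot(m), large(m), locked(z), mammal(z), penguin(z), ready(z), signed(m), small(m), stale(z), valid(m), visible(m), wooden(z)} — 18 facts.

18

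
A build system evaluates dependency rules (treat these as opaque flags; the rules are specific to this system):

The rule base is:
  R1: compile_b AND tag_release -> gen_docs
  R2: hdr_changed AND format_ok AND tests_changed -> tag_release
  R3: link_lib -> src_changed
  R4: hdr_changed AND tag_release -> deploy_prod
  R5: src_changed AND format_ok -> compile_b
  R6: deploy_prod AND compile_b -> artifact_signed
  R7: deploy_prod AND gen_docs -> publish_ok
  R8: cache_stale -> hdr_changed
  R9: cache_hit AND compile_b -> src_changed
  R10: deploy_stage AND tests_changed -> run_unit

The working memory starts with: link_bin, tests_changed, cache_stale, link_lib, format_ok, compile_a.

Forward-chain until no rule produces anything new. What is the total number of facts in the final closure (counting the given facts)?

14

Round 1 fires R3, R8, giving src_changed, hdr_changed.
Round 2 fires R2, R5, giving tag_release, compile_b.
Round 3 fires R1, R4, giving gen_docs, deploy_prod.
Round 4 fires R6, R7, giving artifact_signed, publish_ok.
Closure: {artifact_signed, cache_stale, compile_a, compile_b, deploy_prod, format_ok, gen_docs, hdr_changed, link_bin, link_lib, publish_ok, src_changed, tag_release, tests_changed} — 14 facts.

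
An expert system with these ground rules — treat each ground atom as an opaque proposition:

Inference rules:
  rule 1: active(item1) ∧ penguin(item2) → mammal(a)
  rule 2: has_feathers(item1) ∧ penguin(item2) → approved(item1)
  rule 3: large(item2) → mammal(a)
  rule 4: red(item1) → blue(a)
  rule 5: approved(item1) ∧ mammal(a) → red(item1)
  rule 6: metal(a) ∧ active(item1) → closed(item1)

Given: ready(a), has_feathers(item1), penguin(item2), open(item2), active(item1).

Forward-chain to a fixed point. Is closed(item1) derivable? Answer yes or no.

Round 1: rule 1 [active(item1) ∧ penguin(item2) → mammal(a)]; rule 2 [has_feathers(item1) ∧ penguin(item2) → approved(item1)]. New: mammal(a), approved(item1).
Round 2: rule 5 [approved(item1) ∧ mammal(a) → red(item1)]. New: red(item1).
Round 3: rule 4 [red(item1) → blue(a)]. New: blue(a).
Fixed point reached. closed(item1) is concluded only by rule 6; rule 6 needs metal(a) (never derived).

no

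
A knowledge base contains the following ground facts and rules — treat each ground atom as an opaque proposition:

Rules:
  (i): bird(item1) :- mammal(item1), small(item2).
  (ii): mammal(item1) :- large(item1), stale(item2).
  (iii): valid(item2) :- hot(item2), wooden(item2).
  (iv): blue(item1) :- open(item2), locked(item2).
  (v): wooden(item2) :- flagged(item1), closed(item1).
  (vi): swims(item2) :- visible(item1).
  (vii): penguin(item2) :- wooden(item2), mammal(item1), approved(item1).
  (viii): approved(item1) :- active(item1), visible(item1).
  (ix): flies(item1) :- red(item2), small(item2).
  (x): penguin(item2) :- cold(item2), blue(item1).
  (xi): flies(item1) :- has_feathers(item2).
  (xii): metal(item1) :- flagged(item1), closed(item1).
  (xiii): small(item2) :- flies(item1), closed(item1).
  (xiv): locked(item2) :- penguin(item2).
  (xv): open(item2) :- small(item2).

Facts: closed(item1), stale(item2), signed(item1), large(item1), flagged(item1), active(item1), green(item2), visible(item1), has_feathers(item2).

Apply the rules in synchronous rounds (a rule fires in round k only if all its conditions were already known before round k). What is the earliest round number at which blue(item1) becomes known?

4

[1] (ii) [mammal(item1) :- large(item1), stale(item2).]; (v) [wooden(item2) :- flagged(item1), closed(item1).]; (vi) [swims(item2) :- visible(item1).]; (viii) [approved(item1) :- active(item1), visible(item1).]; (xi) [flies(item1) :- has_feathers(item2).]; (xii) [metal(item1) :- flagged(item1), closed(item1).]. ⇒ new: mammal(item1), wooden(item2), swims(item2), approved(item1), flies(item1), metal(item1).
[2] (vii) [penguin(item2) :- wooden(item2), mammal(item1), approved(item1).]; (xiii) [small(item2) :- flies(item1), closed(item1).]. ⇒ new: penguin(item2), small(item2).
[3] (i) [bird(item1) :- mammal(item1), small(item2).]; (xiv) [locked(item2) :- penguin(item2).]; (xv) [open(item2) :- small(item2).]. ⇒ new: bird(item1), locked(item2), open(item2).
[4] (iv) [blue(item1) :- open(item2), locked(item2).]. ⇒ new: blue(item1).
blue(item1) first appears in round 4.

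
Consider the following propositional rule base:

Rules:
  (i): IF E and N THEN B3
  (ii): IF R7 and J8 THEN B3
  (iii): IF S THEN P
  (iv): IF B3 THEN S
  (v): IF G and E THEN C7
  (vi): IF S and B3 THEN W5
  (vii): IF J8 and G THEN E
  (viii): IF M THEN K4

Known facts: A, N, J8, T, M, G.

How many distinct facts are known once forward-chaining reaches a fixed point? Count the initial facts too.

13

[1] (vii) [IF J8 and G THEN E]; (viii) [IF M THEN K4]. ⇒ new: E, K4.
[2] (i) [IF E and N THEN B3]; (v) [IF G and E THEN C7]. ⇒ new: B3, C7.
[3] (iv) [IF B3 THEN S]. ⇒ new: S.
[4] (iii) [IF S THEN P]; (vi) [IF S and B3 THEN W5]. ⇒ new: P, W5.
Closure: {A, B3, C7, E, G, J8, K4, M, N, P, S, T, W5} — 13 facts.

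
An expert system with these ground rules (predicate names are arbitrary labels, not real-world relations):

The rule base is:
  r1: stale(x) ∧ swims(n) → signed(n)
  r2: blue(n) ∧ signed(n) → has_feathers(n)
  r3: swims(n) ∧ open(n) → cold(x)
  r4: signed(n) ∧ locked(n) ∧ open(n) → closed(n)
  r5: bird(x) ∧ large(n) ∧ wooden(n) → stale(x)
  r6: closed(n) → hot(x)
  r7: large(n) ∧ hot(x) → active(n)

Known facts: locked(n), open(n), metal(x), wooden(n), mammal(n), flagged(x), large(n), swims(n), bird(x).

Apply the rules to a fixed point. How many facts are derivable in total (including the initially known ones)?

[1] r3 [swims(n) ∧ open(n) → cold(x)]; r5 [bird(x) ∧ large(n) ∧ wooden(n) → stale(x)]. ⇒ new: cold(x), stale(x).
[2] r1 [stale(x) ∧ swims(n) → signed(n)]. ⇒ new: signed(n).
[3] r4 [signed(n) ∧ locked(n) ∧ open(n) → closed(n)]. ⇒ new: closed(n).
[4] r6 [closed(n) → hot(x)]. ⇒ new: hot(x).
[5] r7 [large(n) ∧ hot(x) → active(n)]. ⇒ new: active(n).
Closure: {active(n), bird(x), closed(n), cold(x), flagged(x), hot(x), large(n), locked(n), mammal(n), metal(x), open(n), signed(n), stale(x), swims(n), wooden(n)} — 15 facts.

15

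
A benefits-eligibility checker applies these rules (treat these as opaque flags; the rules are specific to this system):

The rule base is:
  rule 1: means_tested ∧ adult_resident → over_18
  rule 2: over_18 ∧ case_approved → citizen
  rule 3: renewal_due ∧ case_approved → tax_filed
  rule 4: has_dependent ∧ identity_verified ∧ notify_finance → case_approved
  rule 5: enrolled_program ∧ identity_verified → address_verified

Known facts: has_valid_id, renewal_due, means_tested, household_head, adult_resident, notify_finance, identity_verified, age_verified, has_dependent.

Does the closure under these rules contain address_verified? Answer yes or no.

no

Round 1: rule 1 [means_tested ∧ adult_resident → over_18]; rule 4 [has_dependent ∧ identity_verified ∧ notify_finance → case_approved]. New: over_18, case_approved.
Round 2: rule 2 [over_18 ∧ case_approved → citizen]; rule 3 [renewal_due ∧ case_approved → tax_filed]. New: citizen, tax_filed.
Fixed point reached. address_verified is concluded only by rule 5; rule 5 needs enrolled_program (never derived).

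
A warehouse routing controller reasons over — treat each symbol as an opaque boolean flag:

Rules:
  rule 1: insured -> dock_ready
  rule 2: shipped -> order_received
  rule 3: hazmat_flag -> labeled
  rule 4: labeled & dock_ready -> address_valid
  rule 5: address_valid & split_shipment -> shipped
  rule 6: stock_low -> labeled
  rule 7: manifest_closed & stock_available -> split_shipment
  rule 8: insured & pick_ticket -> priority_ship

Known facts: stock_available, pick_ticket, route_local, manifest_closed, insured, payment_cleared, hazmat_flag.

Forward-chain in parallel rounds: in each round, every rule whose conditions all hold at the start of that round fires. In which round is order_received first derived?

Round 1 — rule 1, rule 3, rule 7, rule 8, derive dock_ready, labeled, split_shipment, priority_ship.
Round 2 — rule 4, derive address_valid.
Round 3 — rule 5, derive shipped.
Round 4 — rule 2, derive order_received.
order_received first appears in round 4.

4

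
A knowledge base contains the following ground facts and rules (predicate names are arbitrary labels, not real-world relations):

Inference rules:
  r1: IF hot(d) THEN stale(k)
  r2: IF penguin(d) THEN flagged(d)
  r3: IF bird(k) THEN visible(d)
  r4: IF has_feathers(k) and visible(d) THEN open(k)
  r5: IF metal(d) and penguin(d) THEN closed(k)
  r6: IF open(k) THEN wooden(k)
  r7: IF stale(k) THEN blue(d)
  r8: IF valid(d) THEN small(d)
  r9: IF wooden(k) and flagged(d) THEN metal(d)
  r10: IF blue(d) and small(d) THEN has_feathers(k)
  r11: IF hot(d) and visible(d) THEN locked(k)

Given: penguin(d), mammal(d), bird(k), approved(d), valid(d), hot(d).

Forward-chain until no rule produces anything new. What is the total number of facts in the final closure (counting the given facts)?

17

Round 1: r1 [IF hot(d) THEN stale(k)]; r2 [IF penguin(d) THEN flagged(d)]; r3 [IF bird(k) THEN visible(d)]; r8 [IF valid(d) THEN small(d)]. Adds stale(k), flagged(d), visible(d), small(d).
Round 2: r7 [IF stale(k) THEN blue(d)]; r11 [IF hot(d) and visible(d) THEN locked(k)]. Adds blue(d), locked(k).
Round 3: r10 [IF blue(d) and small(d) THEN has_feathers(k)]. Adds has_feathers(k).
Round 4: r4 [IF has_feathers(k) and visible(d) THEN open(k)]. Adds open(k).
Round 5: r6 [IF open(k) THEN wooden(k)]. Adds wooden(k).
Round 6: r9 [IF wooden(k) and flagged(d) THEN metal(d)]. Adds metal(d).
Round 7: r5 [IF metal(d) and penguin(d) THEN closed(k)]. Adds closed(k).
Closure: {approved(d), bird(k), blue(d), closed(k), flagged(d), has_feathers(k), hot(d), locked(k), mammal(d), metal(d), open(k), penguin(d), small(d), stale(k), valid(d), visible(d), wooden(k)} — 17 facts.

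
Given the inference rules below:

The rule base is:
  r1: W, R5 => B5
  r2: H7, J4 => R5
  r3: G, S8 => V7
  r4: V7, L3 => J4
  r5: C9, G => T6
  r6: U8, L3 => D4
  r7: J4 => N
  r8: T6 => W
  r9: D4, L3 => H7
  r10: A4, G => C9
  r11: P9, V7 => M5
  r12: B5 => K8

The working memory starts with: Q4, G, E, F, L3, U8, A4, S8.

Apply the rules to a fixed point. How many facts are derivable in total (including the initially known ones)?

19

[1] r3 [G, S8 => V7]; r6 [U8, L3 => D4]; r10 [A4, G => C9]. ⇒ new: V7, D4, C9.
[2] r4 [V7, L3 => J4]; r5 [C9, G => T6]; r9 [D4, L3 => H7]. ⇒ new: J4, T6, H7.
[3] r2 [H7, J4 => R5]; r7 [J4 => N]; r8 [T6 => W]. ⇒ new: R5, N, W.
[4] r1 [W, R5 => B5]. ⇒ new: B5.
[5] r12 [B5 => K8]. ⇒ new: K8.
Closure: {A4, B5, C9, D4, E, F, G, H7, J4, K8, L3, N, Q4, R5, S8, T6, U8, V7, W} — 19 facts.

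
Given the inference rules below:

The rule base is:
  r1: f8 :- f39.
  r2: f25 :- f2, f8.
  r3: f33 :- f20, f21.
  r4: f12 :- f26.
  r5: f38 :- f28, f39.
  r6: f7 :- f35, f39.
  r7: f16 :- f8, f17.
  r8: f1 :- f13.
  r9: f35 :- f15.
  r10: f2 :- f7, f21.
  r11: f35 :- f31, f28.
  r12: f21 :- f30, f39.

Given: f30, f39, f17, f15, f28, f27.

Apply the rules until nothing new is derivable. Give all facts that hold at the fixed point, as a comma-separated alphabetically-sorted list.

Round 1 fires r1, r5, r9, r12, giving f8, f38, f35, f21.
Round 2 fires r6, r7, giving f7, f16.
Round 3 fires r10, giving f2.
Round 4 fires r2, giving f25.

f15, f16, f17, f2, f21, f25, f27, f28, f30, f35, f38, f39, f7, f8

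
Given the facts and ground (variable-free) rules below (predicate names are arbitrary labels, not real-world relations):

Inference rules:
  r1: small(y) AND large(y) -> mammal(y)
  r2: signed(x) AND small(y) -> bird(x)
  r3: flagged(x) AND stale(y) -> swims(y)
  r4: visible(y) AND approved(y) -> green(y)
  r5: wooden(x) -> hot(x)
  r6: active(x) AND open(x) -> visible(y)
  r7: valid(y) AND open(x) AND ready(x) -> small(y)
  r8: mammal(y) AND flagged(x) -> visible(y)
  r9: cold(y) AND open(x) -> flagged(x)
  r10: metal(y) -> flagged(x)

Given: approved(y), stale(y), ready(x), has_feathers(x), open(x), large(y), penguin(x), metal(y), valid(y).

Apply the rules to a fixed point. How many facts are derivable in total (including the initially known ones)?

Round 1 fires r7, r10, giving small(y), flagged(x).
Round 2 fires r1, r3, giving mammal(y), swims(y).
Round 3 fires r8, giving visible(y).
Round 4 fires r4, giving green(y).
Closure: {approved(y), flagged(x), green(y), has_feathers(x), large(y), mammal(y), metal(y), open(x), penguin(x), ready(x), small(y), stale(y), swims(y), valid(y), visible(y)} — 15 facts.

15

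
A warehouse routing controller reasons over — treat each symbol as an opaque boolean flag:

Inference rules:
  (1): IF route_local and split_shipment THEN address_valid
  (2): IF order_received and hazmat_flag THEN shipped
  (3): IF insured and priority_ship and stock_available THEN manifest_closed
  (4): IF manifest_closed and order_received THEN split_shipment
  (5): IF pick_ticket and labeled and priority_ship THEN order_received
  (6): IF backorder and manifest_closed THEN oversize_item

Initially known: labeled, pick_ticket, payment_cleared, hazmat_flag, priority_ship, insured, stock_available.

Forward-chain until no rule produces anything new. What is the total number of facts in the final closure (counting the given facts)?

Round 1: (3) [IF insured and priority_ship and stock_available THEN manifest_closed]; (5) [IF pick_ticket and labeled and priority_ship THEN order_received]. New: manifest_closed, order_received.
Round 2: (2) [IF order_received and hazmat_flag THEN shipped]; (4) [IF manifest_closed and order_received THEN split_shipment]. New: shipped, split_shipment.
Closure: {hazmat_flag, insured, labeled, manifest_closed, order_received, payment_cleared, pick_ticket, priority_ship, shipped, split_shipment, stock_available} — 11 facts.

11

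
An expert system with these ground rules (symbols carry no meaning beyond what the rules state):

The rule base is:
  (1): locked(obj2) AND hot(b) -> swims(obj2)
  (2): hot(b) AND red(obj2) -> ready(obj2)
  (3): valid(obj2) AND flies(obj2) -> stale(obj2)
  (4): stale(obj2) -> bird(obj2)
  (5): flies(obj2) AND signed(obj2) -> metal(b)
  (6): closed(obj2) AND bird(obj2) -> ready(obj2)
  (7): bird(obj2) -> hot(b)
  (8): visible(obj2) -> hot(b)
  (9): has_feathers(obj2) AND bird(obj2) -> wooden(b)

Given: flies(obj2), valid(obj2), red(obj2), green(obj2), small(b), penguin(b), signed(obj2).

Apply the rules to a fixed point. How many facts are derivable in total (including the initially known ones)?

Round 1 fires (3), (5), giving stale(obj2), metal(b).
Round 2 fires (4), giving bird(obj2).
Round 3 fires (7), giving hot(b).
Round 4 fires (2), giving ready(obj2).
Closure: {bird(obj2), flies(obj2), green(obj2), hot(b), metal(b), penguin(b), ready(obj2), red(obj2), signed(obj2), small(b), stale(obj2), valid(obj2)} — 12 facts.

12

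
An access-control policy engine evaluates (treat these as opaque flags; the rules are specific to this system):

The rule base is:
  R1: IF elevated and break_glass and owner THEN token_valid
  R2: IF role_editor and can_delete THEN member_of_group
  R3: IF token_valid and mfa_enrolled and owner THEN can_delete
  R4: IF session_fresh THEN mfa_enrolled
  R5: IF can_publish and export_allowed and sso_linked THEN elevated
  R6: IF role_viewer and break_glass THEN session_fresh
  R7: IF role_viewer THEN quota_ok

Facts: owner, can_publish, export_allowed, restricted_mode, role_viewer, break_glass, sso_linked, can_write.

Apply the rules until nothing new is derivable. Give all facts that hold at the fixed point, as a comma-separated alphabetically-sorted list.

break_glass, can_delete, can_publish, can_write, elevated, export_allowed, mfa_enrolled, owner, quota_ok, restricted_mode, role_viewer, session_fresh, sso_linked, token_valid

Round 1 — R5, R6, R7, derive elevated, session_fresh, quota_ok.
Round 2 — R1, R4, derive token_valid, mfa_enrolled.
Round 3 — R3, derive can_delete.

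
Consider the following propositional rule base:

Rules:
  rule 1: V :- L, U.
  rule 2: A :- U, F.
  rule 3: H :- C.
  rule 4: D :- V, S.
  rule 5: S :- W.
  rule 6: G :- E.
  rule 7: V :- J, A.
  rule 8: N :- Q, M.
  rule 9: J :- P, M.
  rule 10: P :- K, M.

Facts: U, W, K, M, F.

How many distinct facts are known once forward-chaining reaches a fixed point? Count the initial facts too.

11

Round 1 fires rule 2, rule 5, rule 10, giving A, S, P.
Round 2 fires rule 9, giving J.
Round 3 fires rule 7, giving V.
Round 4 fires rule 4, giving D.
Closure: {A, D, F, J, K, M, P, S, U, V, W} — 11 facts.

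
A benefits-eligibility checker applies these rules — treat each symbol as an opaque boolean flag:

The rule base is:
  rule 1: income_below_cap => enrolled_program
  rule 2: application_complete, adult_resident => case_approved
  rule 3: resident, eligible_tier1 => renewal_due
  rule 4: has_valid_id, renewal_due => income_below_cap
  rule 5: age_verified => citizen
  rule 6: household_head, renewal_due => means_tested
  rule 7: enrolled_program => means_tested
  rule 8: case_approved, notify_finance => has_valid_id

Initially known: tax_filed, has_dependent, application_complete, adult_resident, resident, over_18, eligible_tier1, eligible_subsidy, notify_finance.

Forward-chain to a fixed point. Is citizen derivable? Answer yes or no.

Round 1: rule 2 [application_complete, adult_resident => case_approved]; rule 3 [resident, eligible_tier1 => renewal_due]. New: case_approved, renewal_due.
Round 2: rule 8 [case_approved, notify_finance => has_valid_id]. New: has_valid_id.
Round 3: rule 4 [has_valid_id, renewal_due => income_below_cap]. New: income_below_cap.
Round 4: rule 1 [income_below_cap => enrolled_program]. New: enrolled_program.
Round 5: rule 7 [enrolled_program => means_tested]. New: means_tested.
Fixed point reached. citizen is concluded only by rule 5; rule 5 needs age_verified (never derived).

no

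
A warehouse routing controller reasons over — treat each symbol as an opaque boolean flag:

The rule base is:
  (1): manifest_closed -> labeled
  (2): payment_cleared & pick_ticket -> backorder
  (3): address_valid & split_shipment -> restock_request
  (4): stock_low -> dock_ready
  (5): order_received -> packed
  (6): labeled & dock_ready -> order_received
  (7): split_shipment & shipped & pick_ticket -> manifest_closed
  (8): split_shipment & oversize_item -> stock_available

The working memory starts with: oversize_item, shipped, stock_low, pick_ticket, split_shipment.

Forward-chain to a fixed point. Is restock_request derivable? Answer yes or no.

Round 1: (4) [stock_low -> dock_ready]; (7) [split_shipment & shipped & pick_ticket -> manifest_closed]; (8) [split_shipment & oversize_item -> stock_available]. New: dock_ready, manifest_closed, stock_available.
Round 2: (1) [manifest_closed -> labeled]. New: labeled.
Round 3: (6) [labeled & dock_ready -> order_received]. New: order_received.
Round 4: (5) [order_received -> packed]. New: packed.
Fixed point reached. restock_request is concluded only by (3); (3) needs address_valid (never derived).

no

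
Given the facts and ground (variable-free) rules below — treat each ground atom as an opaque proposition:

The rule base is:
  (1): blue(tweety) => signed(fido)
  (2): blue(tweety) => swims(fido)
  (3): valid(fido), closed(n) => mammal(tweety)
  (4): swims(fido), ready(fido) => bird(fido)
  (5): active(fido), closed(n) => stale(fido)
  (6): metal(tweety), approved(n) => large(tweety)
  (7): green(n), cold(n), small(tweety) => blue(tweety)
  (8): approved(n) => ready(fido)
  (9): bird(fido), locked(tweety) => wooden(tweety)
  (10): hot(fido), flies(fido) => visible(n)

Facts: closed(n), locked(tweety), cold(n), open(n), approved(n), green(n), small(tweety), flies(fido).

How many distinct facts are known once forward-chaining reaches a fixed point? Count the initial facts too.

Round 1: (7) [green(n), cold(n), small(tweety) => blue(tweety)]; (8) [approved(n) => ready(fido)]. New: blue(tweety), ready(fido).
Round 2: (1) [blue(tweety) => signed(fido)]; (2) [blue(tweety) => swims(fido)]. New: signed(fido), swims(fido).
Round 3: (4) [swims(fido), ready(fido) => bird(fido)]. New: bird(fido).
Round 4: (9) [bird(fido), locked(tweety) => wooden(tweety)]. New: wooden(tweety).
Closure: {approved(n), bird(fido), blue(tweety), closed(n), cold(n), flies(fido), green(n), locked(tweety), open(n), ready(fido), signed(fido), small(tweety), swims(fido), wooden(tweety)} — 14 facts.

14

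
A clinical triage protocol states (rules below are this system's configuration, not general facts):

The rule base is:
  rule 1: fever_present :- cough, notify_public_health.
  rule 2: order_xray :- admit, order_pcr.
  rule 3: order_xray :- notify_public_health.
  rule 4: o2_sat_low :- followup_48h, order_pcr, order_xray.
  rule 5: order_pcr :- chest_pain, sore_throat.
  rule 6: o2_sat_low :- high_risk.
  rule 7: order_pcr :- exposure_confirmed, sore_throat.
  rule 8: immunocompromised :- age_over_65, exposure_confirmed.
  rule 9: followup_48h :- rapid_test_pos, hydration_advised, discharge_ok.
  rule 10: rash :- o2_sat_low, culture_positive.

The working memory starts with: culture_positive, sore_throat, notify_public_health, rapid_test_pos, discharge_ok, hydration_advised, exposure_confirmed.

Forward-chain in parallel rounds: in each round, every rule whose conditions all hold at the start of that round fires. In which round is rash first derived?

3

[1] rule 3 [order_xray :- notify_public_health.]; rule 7 [order_pcr :- exposure_confirmed, sore_throat.]; rule 9 [followup_48h :- rapid_test_pos, hydration_advised, discharge_ok.]. ⇒ new: order_xray, order_pcr, followup_48h.
[2] rule 4 [o2_sat_low :- followup_48h, order_pcr, order_xray.]. ⇒ new: o2_sat_low.
[3] rule 10 [rash :- o2_sat_low, culture_positive.]. ⇒ new: rash.
rash first appears in round 3.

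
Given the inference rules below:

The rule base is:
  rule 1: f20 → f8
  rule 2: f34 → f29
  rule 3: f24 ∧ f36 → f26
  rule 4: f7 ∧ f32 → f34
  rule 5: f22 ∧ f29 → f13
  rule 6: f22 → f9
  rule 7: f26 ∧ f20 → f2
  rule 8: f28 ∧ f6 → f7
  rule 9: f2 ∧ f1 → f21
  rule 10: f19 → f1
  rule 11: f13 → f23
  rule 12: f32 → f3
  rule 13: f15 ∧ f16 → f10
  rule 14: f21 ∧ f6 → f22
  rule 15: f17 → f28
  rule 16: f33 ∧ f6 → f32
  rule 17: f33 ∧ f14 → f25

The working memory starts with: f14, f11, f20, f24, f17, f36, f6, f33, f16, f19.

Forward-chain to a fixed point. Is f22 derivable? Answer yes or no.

[1] rule 1 [f20 → f8]; rule 3 [f24 ∧ f36 → f26]; rule 10 [f19 → f1]; rule 15 [f17 → f28]; rule 16 [f33 ∧ f6 → f32]; rule 17 [f33 ∧ f14 → f25]. ⇒ new: f8, f26, f1, f28, f32, f25.
[2] rule 7 [f26 ∧ f20 → f2]; rule 8 [f28 ∧ f6 → f7]; rule 12 [f32 → f3]. ⇒ new: f2, f7, f3.
[3] rule 4 [f7 ∧ f32 → f34]; rule 9 [f2 ∧ f1 → f21]. ⇒ new: f34, f21.
[4] rule 2 [f34 → f29]; rule 14 [f21 ∧ f6 → f22]. ⇒ new: f29, f22.
[5] rule 5 [f22 ∧ f29 → f13]; rule 6 [f22 → f9]. ⇒ new: f13, f9.
[6] rule 11 [f13 → f23]. ⇒ new: f23.
f22 appears in round 4, so it is derivable.

yes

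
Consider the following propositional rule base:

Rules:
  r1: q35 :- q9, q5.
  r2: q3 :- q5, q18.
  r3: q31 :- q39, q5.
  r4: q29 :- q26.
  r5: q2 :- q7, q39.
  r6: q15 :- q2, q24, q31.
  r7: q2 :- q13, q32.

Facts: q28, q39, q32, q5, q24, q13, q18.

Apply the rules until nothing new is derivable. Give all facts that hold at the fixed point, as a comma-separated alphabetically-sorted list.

q13, q15, q18, q2, q24, q28, q3, q31, q32, q39, q5

Round 1: r2 [q3 :- q5, q18.]; r3 [q31 :- q39, q5.]; r7 [q2 :- q13, q32.]. Adds q3, q31, q2.
Round 2: r6 [q15 :- q2, q24, q31.]. Adds q15.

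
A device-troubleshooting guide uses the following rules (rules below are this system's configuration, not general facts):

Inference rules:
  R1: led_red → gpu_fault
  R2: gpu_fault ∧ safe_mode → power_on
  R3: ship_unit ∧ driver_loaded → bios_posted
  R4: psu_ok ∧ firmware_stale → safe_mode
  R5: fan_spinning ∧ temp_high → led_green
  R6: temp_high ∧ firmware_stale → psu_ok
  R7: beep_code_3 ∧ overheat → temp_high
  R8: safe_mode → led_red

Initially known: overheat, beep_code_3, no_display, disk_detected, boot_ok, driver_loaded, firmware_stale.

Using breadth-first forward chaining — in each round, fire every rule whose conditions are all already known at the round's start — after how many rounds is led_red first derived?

4

[1] R7 [beep_code_3 ∧ overheat → temp_high]. ⇒ new: temp_high.
[2] R6 [temp_high ∧ firmware_stale → psu_ok]. ⇒ new: psu_ok.
[3] R4 [psu_ok ∧ firmware_stale → safe_mode]. ⇒ new: safe_mode.
[4] R8 [safe_mode → led_red]. ⇒ new: led_red.
led_red first appears in round 4.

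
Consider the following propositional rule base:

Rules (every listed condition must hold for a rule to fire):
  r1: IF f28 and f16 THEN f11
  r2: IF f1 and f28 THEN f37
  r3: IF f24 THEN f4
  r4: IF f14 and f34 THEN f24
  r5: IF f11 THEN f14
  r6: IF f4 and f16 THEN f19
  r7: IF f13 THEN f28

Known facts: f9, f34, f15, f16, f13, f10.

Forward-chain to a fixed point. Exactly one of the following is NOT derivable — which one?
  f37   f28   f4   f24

f37

Round 1: r7 [IF f13 THEN f28]. New: f28.
Round 2: r1 [IF f28 and f16 THEN f11]. New: f11.
Round 3: r5 [IF f11 THEN f14]. New: f14.
Round 4: r4 [IF f14 and f34 THEN f24]. New: f24.
Round 5: r3 [IF f24 THEN f4]. New: f4.
Round 6: r6 [IF f4 and f16 THEN f19]. New: f19.
Derived: f28 (round 1), f4 (round 5), f24 (round 4). f37 never appears in any round.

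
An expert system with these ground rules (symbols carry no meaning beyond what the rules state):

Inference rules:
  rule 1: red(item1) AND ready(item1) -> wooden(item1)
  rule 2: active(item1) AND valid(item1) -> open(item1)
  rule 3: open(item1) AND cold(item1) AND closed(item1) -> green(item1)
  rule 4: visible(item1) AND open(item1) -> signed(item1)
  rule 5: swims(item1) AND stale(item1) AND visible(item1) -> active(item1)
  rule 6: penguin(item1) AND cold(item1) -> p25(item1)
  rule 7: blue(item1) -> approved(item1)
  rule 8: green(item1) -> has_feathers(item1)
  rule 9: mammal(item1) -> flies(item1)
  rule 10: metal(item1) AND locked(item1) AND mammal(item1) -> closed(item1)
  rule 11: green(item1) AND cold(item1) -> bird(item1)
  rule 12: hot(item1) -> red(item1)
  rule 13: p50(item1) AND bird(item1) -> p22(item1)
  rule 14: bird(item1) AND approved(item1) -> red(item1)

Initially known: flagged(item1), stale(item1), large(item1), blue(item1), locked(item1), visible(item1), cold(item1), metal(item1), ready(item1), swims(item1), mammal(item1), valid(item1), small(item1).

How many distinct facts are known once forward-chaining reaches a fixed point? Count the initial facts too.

Round 1: rule 5 [swims(item1) AND stale(item1) AND visible(item1) -> active(item1)]; rule 7 [blue(item1) -> approved(item1)]; rule 9 [mammal(item1) -> flies(item1)]; rule 10 [metal(item1) AND locked(item1) AND mammal(item1) -> closed(item1)]. New: active(item1), approved(item1), flies(item1), closed(item1).
Round 2: rule 2 [active(item1) AND valid(item1) -> open(item1)]. New: open(item1).
Round 3: rule 3 [open(item1) AND cold(item1) AND closed(item1) -> green(item1)]; rule 4 [visible(item1) AND open(item1) -> signed(item1)]. New: green(item1), signed(item1).
Round 4: rule 8 [green(item1) -> has_feathers(item1)]; rule 11 [green(item1) AND cold(item1) -> bird(item1)]. New: has_feathers(item1), bird(item1).
Round 5: rule 14 [bird(item1) AND approved(item1) -> red(item1)]. New: red(item1).
Round 6: rule 1 [red(item1) AND ready(item1) -> wooden(item1)]. New: wooden(item1).
Closure: {active(item1), approved(item1), bird(item1), blue(item1), closed(item1), cold(item1), flagged(item1), flies(item1), green(item1), has_feathers(item1), large(item1), locked(item1), mammal(item1), metal(item1), open(item1), ready(item1), red(item1), signed(item1), small(item1), stale(item1), swims(item1), valid(item1), visible(item1), wooden(item1)} — 24 facts.

24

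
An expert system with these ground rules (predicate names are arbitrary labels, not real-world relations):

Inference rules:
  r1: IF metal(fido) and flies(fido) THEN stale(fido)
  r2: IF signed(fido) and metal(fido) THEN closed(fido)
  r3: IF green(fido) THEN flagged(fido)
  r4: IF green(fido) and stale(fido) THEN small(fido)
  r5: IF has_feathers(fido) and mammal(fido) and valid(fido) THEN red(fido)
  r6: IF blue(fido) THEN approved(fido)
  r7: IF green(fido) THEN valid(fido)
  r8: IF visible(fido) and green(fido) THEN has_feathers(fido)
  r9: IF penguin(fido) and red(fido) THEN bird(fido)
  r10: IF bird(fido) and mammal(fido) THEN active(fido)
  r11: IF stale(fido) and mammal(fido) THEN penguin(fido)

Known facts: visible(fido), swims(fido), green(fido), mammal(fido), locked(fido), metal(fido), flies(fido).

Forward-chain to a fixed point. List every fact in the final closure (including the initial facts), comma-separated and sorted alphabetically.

active(fido), bird(fido), flagged(fido), flies(fido), green(fido), has_feathers(fido), locked(fido), mammal(fido), metal(fido), penguin(fido), red(fido), small(fido), stale(fido), swims(fido), valid(fido), visible(fido)

Round 1: r1 [IF metal(fido) and flies(fido) THEN stale(fido)]; r3 [IF green(fido) THEN flagged(fido)]; r7 [IF green(fido) THEN valid(fido)]; r8 [IF visible(fido) and green(fido) THEN has_feathers(fido)]. Adds stale(fido), flagged(fido), valid(fido), has_feathers(fido).
Round 2: r4 [IF green(fido) and stale(fido) THEN small(fido)]; r5 [IF has_feathers(fido) and mammal(fido) and valid(fido) THEN red(fido)]; r11 [IF stale(fido) and mammal(fido) THEN penguin(fido)]. Adds small(fido), red(fido), penguin(fido).
Round 3: r9 [IF penguin(fido) and red(fido) THEN bird(fido)]. Adds bird(fido).
Round 4: r10 [IF bird(fido) and mammal(fido) THEN active(fido)]. Adds active(fido).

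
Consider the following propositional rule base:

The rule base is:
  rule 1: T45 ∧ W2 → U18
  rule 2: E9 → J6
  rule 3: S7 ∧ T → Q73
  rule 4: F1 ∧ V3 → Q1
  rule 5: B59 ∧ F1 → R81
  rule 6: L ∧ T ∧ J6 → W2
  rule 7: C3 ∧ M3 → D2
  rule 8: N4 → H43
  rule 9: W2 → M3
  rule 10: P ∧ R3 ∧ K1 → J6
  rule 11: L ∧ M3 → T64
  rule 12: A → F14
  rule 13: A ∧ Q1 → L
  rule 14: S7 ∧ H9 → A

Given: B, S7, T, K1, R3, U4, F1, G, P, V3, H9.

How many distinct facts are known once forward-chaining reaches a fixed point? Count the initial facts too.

20

Round 1 fires rule 3, rule 4, rule 10, rule 14, giving Q73, Q1, J6, A.
Round 2 fires rule 12, rule 13, giving F14, L.
Round 3 fires rule 6, giving W2.
Round 4 fires rule 9, giving M3.
Round 5 fires rule 11, giving T64.
Closure: {A, B, F1, F14, G, H9, J6, K1, L, M3, P, Q1, Q73, R3, S7, T, T64, U4, V3, W2} — 20 facts.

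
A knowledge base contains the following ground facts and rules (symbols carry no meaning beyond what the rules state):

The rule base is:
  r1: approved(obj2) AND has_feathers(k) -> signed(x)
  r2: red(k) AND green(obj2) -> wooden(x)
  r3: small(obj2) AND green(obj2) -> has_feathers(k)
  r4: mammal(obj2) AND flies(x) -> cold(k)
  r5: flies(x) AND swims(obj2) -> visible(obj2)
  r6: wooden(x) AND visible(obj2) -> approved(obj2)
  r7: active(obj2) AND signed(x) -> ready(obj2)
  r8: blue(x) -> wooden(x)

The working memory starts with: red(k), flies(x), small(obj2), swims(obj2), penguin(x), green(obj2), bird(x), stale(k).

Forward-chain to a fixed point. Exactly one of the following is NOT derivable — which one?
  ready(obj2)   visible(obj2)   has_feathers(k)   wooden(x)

[1] r2 [red(k) AND green(obj2) -> wooden(x)]; r3 [small(obj2) AND green(obj2) -> has_feathers(k)]; r5 [flies(x) AND swims(obj2) -> visible(obj2)]. ⇒ new: wooden(x), has_feathers(k), visible(obj2).
[2] r6 [wooden(x) AND visible(obj2) -> approved(obj2)]. ⇒ new: approved(obj2).
[3] r1 [approved(obj2) AND has_feathers(k) -> signed(x)]. ⇒ new: signed(x).
Derived: has_feathers(k) (round 1), wooden(x) (round 1), visible(obj2) (round 1). ready(obj2) never appears in any round.

ready(obj2)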